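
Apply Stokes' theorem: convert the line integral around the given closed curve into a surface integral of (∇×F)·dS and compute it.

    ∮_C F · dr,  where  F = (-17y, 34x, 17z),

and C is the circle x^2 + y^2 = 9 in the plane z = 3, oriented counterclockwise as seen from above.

Let S be the flat disk x^2 + y^2 ≤ 9 in the plane z = 3, with upward unit normal n̂ = ẑ. By Stokes' theorem,

    ∮_C F · dr = ∬_S (∇ × F) · n̂ dS = ∬_D (curl F)_z dA,

where D is the disk x^2 + y^2 ≤ 9.

Compute the curl of F = (-17y, 34x, 17z):
    (∇ × F)_x = ∂F_z/∂y - ∂F_y/∂z = 0,
    (∇ × F)_y = ∂F_x/∂z - ∂F_z/∂x = 0,
    (∇ × F)_z = ∂F_y/∂x - ∂F_x/∂y = 51.

On z = 3, (curl F)_z = 51.

Convert to polar (x = r cos θ, y = r sin θ, dA = r dr dθ); the integrand becomes 51, so

    ∬_D (curl F)_z dA = ∫_0^{2π} ∫_0^{3} (51) · r dr dθ.

Inner (r from 0 to 3): 459/2.
Outer (θ from 0 to 2π): 459π.

Therefore ∮_C F · dr = 459π.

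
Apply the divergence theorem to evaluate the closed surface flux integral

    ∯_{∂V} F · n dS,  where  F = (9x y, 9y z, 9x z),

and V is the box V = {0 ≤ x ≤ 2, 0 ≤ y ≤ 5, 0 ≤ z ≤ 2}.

By the divergence theorem,

    ∯_{∂V} F · n dS = ∭_V (∇ · F) dV.

Compute the divergence:
    ∇ · F = ∂F_x/∂x + ∂F_y/∂y + ∂F_z/∂z = 9y + 9z + 9x = 9x + 9y + 9z.

V is a rectangular box, so dV = dx dy dz with 0 ≤ x ≤ 2, 0 ≤ y ≤ 5, 0 ≤ z ≤ 2.

Integrate (9x + 9y + 9z) over V as an iterated integral:

    ∭_V (∇·F) dV = ∫_0^{2} ∫_0^{5} ∫_0^{2} (9x + 9y + 9z) dz dy dx.

Inner (z from 0 to 2): 18x + 18y + 18.
Middle (y from 0 to 5): 90x + 315.
Outer (x from 0 to 2): 810.

Therefore ∯_{∂V} F · n dS = 810.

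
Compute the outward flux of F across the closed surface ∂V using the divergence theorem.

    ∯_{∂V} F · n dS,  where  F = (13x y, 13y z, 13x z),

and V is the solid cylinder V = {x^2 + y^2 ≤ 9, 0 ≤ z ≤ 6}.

By the divergence theorem,

    ∯_{∂V} F · n dS = ∭_V (∇ · F) dV.

Compute the divergence:
    ∇ · F = ∂F_x/∂x + ∂F_y/∂y + ∂F_z/∂z = 13y + 13z + 13x = 13x + 13y + 13z.

In cylindrical coordinates, x = r cos(θ), y = r sin(θ), z = z, dV = r dr dθ dz, with 0 ≤ r ≤ 3, 0 ≤ θ ≤ 2π, 0 ≤ z ≤ 6.

The integrand, after substitution and multiplying by the volume element, becomes (13sqrt(2)r sin(θ + π/4) + 13z) · r, so

    ∭_V (∇·F) dV = ∫_0^{2π} ∫_0^{3} ∫_0^{6} (13sqrt(2)r sin(θ + π/4) + 13z) · r dz dr dθ.

Inner (z from 0 to 6): 78r (sqrt(2)r sin(θ + π/4) + 3).
Middle (r from 0 to 3): 702sqrt(2)sin(θ + π/4) + 1053.
Outer (θ from 0 to 2π): 2106π.

Therefore ∯_{∂V} F · n dS = 2106π.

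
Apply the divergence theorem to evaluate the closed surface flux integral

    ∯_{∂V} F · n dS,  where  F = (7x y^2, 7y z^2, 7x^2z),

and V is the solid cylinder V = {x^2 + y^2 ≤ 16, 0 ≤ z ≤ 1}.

By the divergence theorem,

    ∯_{∂V} F · n dS = ∭_V (∇ · F) dV.

Compute the divergence:
    ∇ · F = ∂F_x/∂x + ∂F_y/∂y + ∂F_z/∂z = 7y^2 + 7z^2 + 7x^2 = 7x^2 + 7y^2 + 7z^2.

In cylindrical coordinates, x = r cos(θ), y = r sin(θ), z = z, dV = r dr dθ dz, with 0 ≤ r ≤ 4, 0 ≤ θ ≤ 2π, 0 ≤ z ≤ 1.

The integrand, after substitution and multiplying by the volume element, becomes (7r^2 + 7z^2) · r, so

    ∭_V (∇·F) dV = ∫_0^{2π} ∫_0^{4} ∫_0^{1} (7r^2 + 7z^2) · r dz dr dθ.

Inner (z from 0 to 1): 7r (r^2 + 1/3).
Middle (r from 0 to 4): 1400/3.
Outer (θ from 0 to 2π): 2800π/3.

Therefore ∯_{∂V} F · n dS = 2800π/3.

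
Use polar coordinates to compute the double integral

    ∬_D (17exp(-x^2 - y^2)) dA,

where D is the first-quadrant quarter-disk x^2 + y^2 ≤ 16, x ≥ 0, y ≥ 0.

The region D is 0 ≤ r ≤ 4, 0 ≤ θ ≤ π/2 in polar coordinates, where x = r cos(θ), y = r sin(θ), and dA = r dr dθ.

Under the substitution, the integrand becomes 17exp(-r^2), so

    ∬_D (17exp(-x^2 - y^2)) dA = ∫_{0}^{π/2} ∫_{0}^{4} (17exp(-r^2)) · r dr dθ.

Inner integral (in r): ∫_{0}^{4} (17exp(-r^2)) · r dr = 17/2 - 17exp(-16)/2.

Outer integral (in θ): ∫_{0}^{π/2} (17/2 - 17exp(-16)/2) dθ = -17π (1 - exp(16))exp(-16)/4.

Therefore ∬_D (17exp(-x^2 - y^2)) dA = -17π (1 - exp(16))exp(-16)/4.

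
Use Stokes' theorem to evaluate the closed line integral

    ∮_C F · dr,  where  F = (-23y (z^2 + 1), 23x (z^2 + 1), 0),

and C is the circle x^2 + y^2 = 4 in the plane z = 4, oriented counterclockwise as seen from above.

Let S be the flat disk x^2 + y^2 ≤ 4 in the plane z = 4, with upward unit normal n̂ = ẑ. By Stokes' theorem,

    ∮_C F · dr = ∬_S (∇ × F) · n̂ dS = ∬_D (curl F)_z dA,

where D is the disk x^2 + y^2 ≤ 4.

Compute the curl of F = (-23y (z^2 + 1), 23x (z^2 + 1), 0):
    (∇ × F)_x = ∂F_z/∂y - ∂F_y/∂z = -46x z,
    (∇ × F)_y = ∂F_x/∂z - ∂F_z/∂x = -46y z,
    (∇ × F)_z = ∂F_y/∂x - ∂F_x/∂y = 46z^2 + 46.

On z = 4, (curl F)_z = 782.

Convert to polar (x = r cos θ, y = r sin θ, dA = r dr dθ); the integrand becomes 782, so

    ∬_D (curl F)_z dA = ∫_0^{2π} ∫_0^{2} (782) · r dr dθ.

Inner (r from 0 to 2): 1564.
Outer (θ from 0 to 2π): 3128π.

Therefore ∮_C F · dr = 3128π.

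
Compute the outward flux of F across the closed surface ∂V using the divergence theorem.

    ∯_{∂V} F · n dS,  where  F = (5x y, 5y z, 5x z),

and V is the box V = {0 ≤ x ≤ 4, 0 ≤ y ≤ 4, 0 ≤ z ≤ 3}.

By the divergence theorem,

    ∯_{∂V} F · n dS = ∭_V (∇ · F) dV.

Compute the divergence:
    ∇ · F = ∂F_x/∂x + ∂F_y/∂y + ∂F_z/∂z = 5y + 5z + 5x = 5x + 5y + 5z.

V is a rectangular box, so dV = dx dy dz with 0 ≤ x ≤ 4, 0 ≤ y ≤ 4, 0 ≤ z ≤ 3.

Integrate (5x + 5y + 5z) over V as an iterated integral:

    ∭_V (∇·F) dV = ∫_0^{4} ∫_0^{4} ∫_0^{3} (5x + 5y + 5z) dz dy dx.

Inner (z from 0 to 3): 15x + 15y + 45/2.
Middle (y from 0 to 4): 60x + 210.
Outer (x from 0 to 4): 1320.

Therefore ∯_{∂V} F · n dS = 1320.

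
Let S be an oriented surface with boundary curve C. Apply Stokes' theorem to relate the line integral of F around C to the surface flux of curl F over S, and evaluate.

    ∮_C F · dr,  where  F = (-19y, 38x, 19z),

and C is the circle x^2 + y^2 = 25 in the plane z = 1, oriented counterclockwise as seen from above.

Let S be the flat disk x^2 + y^2 ≤ 25 in the plane z = 1, with upward unit normal n̂ = ẑ. By Stokes' theorem,

    ∮_C F · dr = ∬_S (∇ × F) · n̂ dS = ∬_D (curl F)_z dA,

where D is the disk x^2 + y^2 ≤ 25.

Compute the curl of F = (-19y, 38x, 19z):
    (∇ × F)_x = ∂F_z/∂y - ∂F_y/∂z = 0,
    (∇ × F)_y = ∂F_x/∂z - ∂F_z/∂x = 0,
    (∇ × F)_z = ∂F_y/∂x - ∂F_x/∂y = 57.

On z = 1, (curl F)_z = 57.

Convert to polar (x = r cos θ, y = r sin θ, dA = r dr dθ); the integrand becomes 57, so

    ∬_D (curl F)_z dA = ∫_0^{2π} ∫_0^{5} (57) · r dr dθ.

Inner (r from 0 to 5): 1425/2.
Outer (θ from 0 to 2π): 1425π.

Therefore ∮_C F · dr = 1425π.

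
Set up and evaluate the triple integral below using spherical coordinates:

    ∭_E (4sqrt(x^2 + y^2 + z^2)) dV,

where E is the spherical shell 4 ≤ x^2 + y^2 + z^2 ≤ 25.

In spherical coordinates, x = ρ sin(φ) cos(θ), y = ρ sin(φ) sin(θ), z = ρ cos(φ), and dV = ρ^2 sin(φ) dρ dφ dθ.

The integrand becomes 4ρ, so

    ∭_E (4sqrt(x^2 + y^2 + z^2)) dV = ∫_{0}^{2π} ∫_{0}^{π} ∫_{2}^{5} (4ρ) · ρ^2 sin(φ) dρ dφ dθ.

Inner (ρ): 609sin(φ).
Middle (φ): 1218.
Outer (θ): 2436π.

Therefore the triple integral equals 2436π.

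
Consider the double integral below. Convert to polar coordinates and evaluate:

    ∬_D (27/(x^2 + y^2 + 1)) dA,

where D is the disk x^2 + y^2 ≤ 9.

The region D is 0 ≤ r ≤ 3, 0 ≤ θ ≤ 2π in polar coordinates, where x = r cos(θ), y = r sin(θ), and dA = r dr dθ.

Under the substitution, the integrand becomes 27/(r^2 + 1), so

    ∬_D (27/(x^2 + y^2 + 1)) dA = ∫_{0}^{2π} ∫_{0}^{3} (27/(r^2 + 1)) · r dr dθ.

Inner integral (in r): ∫_{0}^{3} (27/(r^2 + 1)) · r dr = 27log(10)/2.

Outer integral (in θ): ∫_{0}^{2π} (27log(10)/2) dθ = 27π log(10).

Therefore ∬_D (27/(x^2 + y^2 + 1)) dA = 27π log(10).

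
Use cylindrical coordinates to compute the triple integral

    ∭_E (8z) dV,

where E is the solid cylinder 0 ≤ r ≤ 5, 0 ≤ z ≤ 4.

In cylindrical coordinates, x = r cos(θ), y = r sin(θ), z = z, and dV = r dr dθ dz.

The integrand becomes 8z, so

    ∭_E (8z) dV = ∫_{0}^{2π} ∫_{0}^{5} ∫_{0}^{4} (8z) · r dz dr dθ.

Inner (z): 64r.
Middle (r from 0 to 5): 800.
Outer (θ): 1600π.

Therefore the triple integral equals 1600π.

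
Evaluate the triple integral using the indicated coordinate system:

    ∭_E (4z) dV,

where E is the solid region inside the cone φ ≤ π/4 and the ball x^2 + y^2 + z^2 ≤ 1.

In spherical coordinates, x = ρ sin(φ) cos(θ), y = ρ sin(φ) sin(θ), z = ρ cos(φ), and dV = ρ^2 sin(φ) dρ dφ dθ.

The integrand becomes 4ρ cos(φ), so

    ∭_E (4z) dV = ∫_{0}^{2π} ∫_{0}^{π/4} ∫_{0}^{1} (4ρ cos(φ)) · ρ^2 sin(φ) dρ dφ dθ.

Inner (ρ): sin(2φ)/2.
Middle (φ): 1/4.
Outer (θ): π/2.

Therefore the triple integral equals π/2.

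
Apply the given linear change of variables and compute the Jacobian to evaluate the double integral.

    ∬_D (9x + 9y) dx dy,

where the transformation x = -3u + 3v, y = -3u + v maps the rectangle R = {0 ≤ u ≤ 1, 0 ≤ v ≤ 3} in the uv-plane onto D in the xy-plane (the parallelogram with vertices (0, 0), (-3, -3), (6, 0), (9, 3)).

Compute the Jacobian determinant of (x, y) with respect to (u, v):

    ∂(x,y)/∂(u,v) = | -3  3 | = (-3)(1) - (3)(-3) = 6.
                   | -3  1 |

Its absolute value is |J| = 6 (the area scaling factor).

Substituting x = -3u + 3v, y = -3u + v into the integrand,

    9x + 9y → -54u + 36v,

so the integral becomes

    ∬_R (-54u + 36v) · |J| du dv = ∫_0^1 ∫_0^3 (-324u + 216v) dv du.

Inner (v): 972 - 972u.
Outer (u): 486.

Therefore ∬_D (9x + 9y) dx dy = 486.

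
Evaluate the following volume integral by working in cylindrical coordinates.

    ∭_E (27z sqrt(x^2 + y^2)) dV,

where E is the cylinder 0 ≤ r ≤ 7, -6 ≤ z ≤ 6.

In cylindrical coordinates, x = r cos(θ), y = r sin(θ), z = z, and dV = r dr dθ dz.

The integrand becomes 27r z, so

    ∭_E (27z sqrt(x^2 + y^2)) dV = ∫_{0}^{2π} ∫_{0}^{7} ∫_{-6}^{6} (27r z) · r dz dr dθ.

Inner (z): 0.
Middle (r from 0 to 7): 0.
Outer (θ): 0.

Therefore the triple integral equals 0.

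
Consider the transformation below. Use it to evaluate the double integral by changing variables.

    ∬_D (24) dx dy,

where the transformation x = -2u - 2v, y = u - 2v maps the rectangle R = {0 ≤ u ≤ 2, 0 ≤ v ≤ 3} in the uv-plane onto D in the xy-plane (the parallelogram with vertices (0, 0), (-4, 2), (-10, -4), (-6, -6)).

Compute the Jacobian determinant of (x, y) with respect to (u, v):

    ∂(x,y)/∂(u,v) = | -2  -2 | = (-2)(-2) - (-2)(1) = 6.
                   | 1  -2 |

Its absolute value is |J| = 6 (the area scaling factor).

Substituting x = -2u - 2v, y = u - 2v into the integrand,

    24 → 24,

so the integral becomes

    ∬_R (24) · |J| du dv = ∫_0^2 ∫_0^3 (144) dv du.

Inner (v): 432.
Outer (u): 864.

Therefore ∬_D (24) dx dy = 864.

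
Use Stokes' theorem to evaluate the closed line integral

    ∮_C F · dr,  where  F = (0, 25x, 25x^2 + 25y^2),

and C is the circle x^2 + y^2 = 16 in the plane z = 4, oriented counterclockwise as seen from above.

Let S be the flat disk x^2 + y^2 ≤ 16 in the plane z = 4, with upward unit normal n̂ = ẑ. By Stokes' theorem,

    ∮_C F · dr = ∬_S (∇ × F) · n̂ dS = ∬_D (curl F)_z dA,

where D is the disk x^2 + y^2 ≤ 16.

Compute the curl of F = (0, 25x, 25x^2 + 25y^2):
    (∇ × F)_x = ∂F_z/∂y - ∂F_y/∂z = 50y,
    (∇ × F)_y = ∂F_x/∂z - ∂F_z/∂x = -50x,
    (∇ × F)_z = ∂F_y/∂x - ∂F_x/∂y = 25.

On z = 4, (curl F)_z = 25.

Convert to polar (x = r cos θ, y = r sin θ, dA = r dr dθ); the integrand becomes 25, so

    ∬_D (curl F)_z dA = ∫_0^{2π} ∫_0^{4} (25) · r dr dθ.

Inner (r from 0 to 4): 200.
Outer (θ from 0 to 2π): 400π.

Therefore ∮_C F · dr = 400π.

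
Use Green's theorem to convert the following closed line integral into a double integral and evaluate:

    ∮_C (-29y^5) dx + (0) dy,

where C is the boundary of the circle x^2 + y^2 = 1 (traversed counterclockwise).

Green's theorem converts the closed line integral into a double integral over the enclosed region D:

    ∮_C P dx + Q dy = ∬_D (∂Q/∂x - ∂P/∂y) dA.

Here P = -29y^5, Q = 0, so

    ∂Q/∂x = 0,    ∂P/∂y = -145y^4,
    ∂Q/∂x - ∂P/∂y = 145y^4.

D is the region x^2 + y^2 ≤ 1. Evaluating the double integral:

In polar coordinates (x = r cos θ, y = r sin θ, dA = r dr dθ) the integrand becomes 145r^4sin(θ)^4, so

    ∬_D (145y^4) dA = ∫_0^{2π} ∫_0^{1} (145r^4sin(θ)^4) · r dr dθ.

Inner (r from 0 to 1): 145sin(θ)^4/6.
Outer (θ from 0 to 2π): 145π/8.

Therefore ∮_C P dx + Q dy = 145π/8.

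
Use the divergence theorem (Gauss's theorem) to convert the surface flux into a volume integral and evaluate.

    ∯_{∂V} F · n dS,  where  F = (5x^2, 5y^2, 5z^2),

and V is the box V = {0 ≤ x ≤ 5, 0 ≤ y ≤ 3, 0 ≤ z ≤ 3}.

By the divergence theorem,

    ∯_{∂V} F · n dS = ∭_V (∇ · F) dV.

Compute the divergence:
    ∇ · F = ∂F_x/∂x + ∂F_y/∂y + ∂F_z/∂z = 10x + 10y + 10z.

V is a rectangular box, so dV = dx dy dz with 0 ≤ x ≤ 5, 0 ≤ y ≤ 3, 0 ≤ z ≤ 3.

Integrate (10x + 10y + 10z) over V as an iterated integral:

    ∭_V (∇·F) dV = ∫_0^{5} ∫_0^{3} ∫_0^{3} (10x + 10y + 10z) dz dy dx.

Inner (z from 0 to 3): 30x + 30y + 45.
Middle (y from 0 to 3): 90x + 270.
Outer (x from 0 to 5): 2475.

Therefore ∯_{∂V} F · n dS = 2475.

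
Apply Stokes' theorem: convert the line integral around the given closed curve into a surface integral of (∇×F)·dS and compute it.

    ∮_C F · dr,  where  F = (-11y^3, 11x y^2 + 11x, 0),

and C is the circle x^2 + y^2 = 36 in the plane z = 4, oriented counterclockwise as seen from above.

Let S be the flat disk x^2 + y^2 ≤ 36 in the plane z = 4, with upward unit normal n̂ = ẑ. By Stokes' theorem,

    ∮_C F · dr = ∬_S (∇ × F) · n̂ dS = ∬_D (curl F)_z dA,

where D is the disk x^2 + y^2 ≤ 36.

Compute the curl of F = (-11y^3, 11x y^2 + 11x, 0):
    (∇ × F)_x = ∂F_z/∂y - ∂F_y/∂z = 0,
    (∇ × F)_y = ∂F_x/∂z - ∂F_z/∂x = 0,
    (∇ × F)_z = ∂F_y/∂x - ∂F_x/∂y = 44y^2 + 11.

On z = 4, (curl F)_z = 44y^2 + 11.

Convert to polar (x = r cos θ, y = r sin θ, dA = r dr dθ); the integrand becomes 44r^2sin(θ)^2 + 11, so

    ∬_D (curl F)_z dA = ∫_0^{2π} ∫_0^{6} (44r^2sin(θ)^2 + 11) · r dr dθ.

Inner (r from 0 to 6): 14256sin(θ)^2 + 198.
Outer (θ from 0 to 2π): 14652π.

Therefore ∮_C F · dr = 14652π.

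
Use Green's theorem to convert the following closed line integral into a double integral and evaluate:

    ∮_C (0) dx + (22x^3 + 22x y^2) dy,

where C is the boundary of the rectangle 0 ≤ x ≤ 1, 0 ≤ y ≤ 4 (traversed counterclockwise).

Green's theorem converts the closed line integral into a double integral over the enclosed region D:

    ∮_C P dx + Q dy = ∬_D (∂Q/∂x - ∂P/∂y) dA.

Here P = 0, Q = 22x^3 + 22x y^2, so

    ∂Q/∂x = 66x^2 + 22y^2,    ∂P/∂y = 0,
    ∂Q/∂x - ∂P/∂y = 66x^2 + 22y^2.

D is the region 0 ≤ x ≤ 1, 0 ≤ y ≤ 4. Evaluating the double integral:

    ∬_D (66x^2 + 22y^2) dA = ∫_0^{1} ∫_0^{4} (66x^2 + 22y^2) dy dx.

Inner (y from 0 to 4): 264x^2 + 1408/3.
Outer (x from 0 to 1): 1672/3.

Therefore ∮_C P dx + Q dy = 1672/3.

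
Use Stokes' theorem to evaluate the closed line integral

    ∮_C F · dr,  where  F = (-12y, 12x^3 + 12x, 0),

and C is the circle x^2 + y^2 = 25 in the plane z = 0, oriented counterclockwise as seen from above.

Let S be the flat disk x^2 + y^2 ≤ 25 in the plane z = 0, with upward unit normal n̂ = ẑ. By Stokes' theorem,

    ∮_C F · dr = ∬_S (∇ × F) · n̂ dS = ∬_D (curl F)_z dA,

where D is the disk x^2 + y^2 ≤ 25.

Compute the curl of F = (-12y, 12x^3 + 12x, 0):
    (∇ × F)_x = ∂F_z/∂y - ∂F_y/∂z = 0,
    (∇ × F)_y = ∂F_x/∂z - ∂F_z/∂x = 0,
    (∇ × F)_z = ∂F_y/∂x - ∂F_x/∂y = 36x^2 + 24.

On z = 0, (curl F)_z = 36x^2 + 24.

Convert to polar (x = r cos θ, y = r sin θ, dA = r dr dθ); the integrand becomes 36r^2cos(θ)^2 + 24, so

    ∬_D (curl F)_z dA = ∫_0^{2π} ∫_0^{5} (36r^2cos(θ)^2 + 24) · r dr dθ.

Inner (r from 0 to 5): 5625cos(θ)^2 + 300.
Outer (θ from 0 to 2π): 6225π.

Therefore ∮_C F · dr = 6225π.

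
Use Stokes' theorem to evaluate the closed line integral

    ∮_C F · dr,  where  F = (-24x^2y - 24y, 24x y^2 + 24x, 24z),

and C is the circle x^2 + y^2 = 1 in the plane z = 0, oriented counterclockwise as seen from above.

Let S be the flat disk x^2 + y^2 ≤ 1 in the plane z = 0, with upward unit normal n̂ = ẑ. By Stokes' theorem,

    ∮_C F · dr = ∬_S (∇ × F) · n̂ dS = ∬_D (curl F)_z dA,

where D is the disk x^2 + y^2 ≤ 1.

Compute the curl of F = (-24x^2y - 24y, 24x y^2 + 24x, 24z):
    (∇ × F)_x = ∂F_z/∂y - ∂F_y/∂z = 0,
    (∇ × F)_y = ∂F_x/∂z - ∂F_z/∂x = 0,
    (∇ × F)_z = ∂F_y/∂x - ∂F_x/∂y = 24x^2 + 24y^2 + 48.

On z = 0, (curl F)_z = 24x^2 + 24y^2 + 48.

Convert to polar (x = r cos θ, y = r sin θ, dA = r dr dθ); the integrand becomes 24r^2 + 48, so

    ∬_D (curl F)_z dA = ∫_0^{2π} ∫_0^{1} (24r^2 + 48) · r dr dθ.

Inner (r from 0 to 1): 30.
Outer (θ from 0 to 2π): 60π.

Therefore ∮_C F · dr = 60π.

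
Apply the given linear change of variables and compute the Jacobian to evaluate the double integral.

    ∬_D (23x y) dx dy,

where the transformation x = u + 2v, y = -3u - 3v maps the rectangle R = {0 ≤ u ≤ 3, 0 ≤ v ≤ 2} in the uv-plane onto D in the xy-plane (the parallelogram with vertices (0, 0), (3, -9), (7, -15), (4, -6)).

Compute the Jacobian determinant of (x, y) with respect to (u, v):

    ∂(x,y)/∂(u,v) = | 1  2 | = (1)(-3) - (2)(-3) = 3.
                   | -3  -3 |

Its absolute value is |J| = 3 (the area scaling factor).

Substituting x = u + 2v, y = -3u - 3v into the integrand,

    23x y → -69u^2 - 207u v - 138v^2,

so the integral becomes

    ∬_R (-69u^2 - 207u v - 138v^2) · |J| du dv = ∫_0^3 ∫_0^2 (-207u^2 - 621u v - 414v^2) dv du.

Inner (v): -414u^2 - 1242u - 1104.
Outer (u): -12627.

Therefore ∬_D (23x y) dx dy = -12627.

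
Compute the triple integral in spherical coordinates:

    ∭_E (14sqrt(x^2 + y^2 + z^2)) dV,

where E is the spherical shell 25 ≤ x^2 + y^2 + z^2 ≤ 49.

In spherical coordinates, x = ρ sin(φ) cos(θ), y = ρ sin(φ) sin(θ), z = ρ cos(φ), and dV = ρ^2 sin(φ) dρ dφ dθ.

The integrand becomes 14ρ, so

    ∭_E (14sqrt(x^2 + y^2 + z^2)) dV = ∫_{0}^{2π} ∫_{0}^{π} ∫_{5}^{7} (14ρ) · ρ^2 sin(φ) dρ dφ dθ.

Inner (ρ): 6216sin(φ).
Middle (φ): 12432.
Outer (θ): 24864π.

Therefore the triple integral equals 24864π.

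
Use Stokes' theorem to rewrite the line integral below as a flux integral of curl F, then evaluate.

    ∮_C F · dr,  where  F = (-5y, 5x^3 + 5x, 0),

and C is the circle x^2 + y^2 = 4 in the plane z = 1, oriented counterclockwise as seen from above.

Let S be the flat disk x^2 + y^2 ≤ 4 in the plane z = 1, with upward unit normal n̂ = ẑ. By Stokes' theorem,

    ∮_C F · dr = ∬_S (∇ × F) · n̂ dS = ∬_D (curl F)_z dA,

where D is the disk x^2 + y^2 ≤ 4.

Compute the curl of F = (-5y, 5x^3 + 5x, 0):
    (∇ × F)_x = ∂F_z/∂y - ∂F_y/∂z = 0,
    (∇ × F)_y = ∂F_x/∂z - ∂F_z/∂x = 0,
    (∇ × F)_z = ∂F_y/∂x - ∂F_x/∂y = 15x^2 + 10.

On z = 1, (curl F)_z = 15x^2 + 10.

Convert to polar (x = r cos θ, y = r sin θ, dA = r dr dθ); the integrand becomes 15r^2cos(θ)^2 + 10, so

    ∬_D (curl F)_z dA = ∫_0^{2π} ∫_0^{2} (15r^2cos(θ)^2 + 10) · r dr dθ.

Inner (r from 0 to 2): 60cos(θ)^2 + 20.
Outer (θ from 0 to 2π): 100π.

Therefore ∮_C F · dr = 100π.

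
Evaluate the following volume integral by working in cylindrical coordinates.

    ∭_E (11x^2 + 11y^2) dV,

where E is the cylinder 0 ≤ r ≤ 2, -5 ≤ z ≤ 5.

In cylindrical coordinates, x = r cos(θ), y = r sin(θ), z = z, and dV = r dr dθ dz.

The integrand becomes 11r^2, so

    ∭_E (11x^2 + 11y^2) dV = ∫_{0}^{2π} ∫_{0}^{2} ∫_{-5}^{5} (11r^2) · r dz dr dθ.

Inner (z): 110r^3.
Middle (r from 0 to 2): 440.
Outer (θ): 880π.

Therefore the triple integral equals 880π.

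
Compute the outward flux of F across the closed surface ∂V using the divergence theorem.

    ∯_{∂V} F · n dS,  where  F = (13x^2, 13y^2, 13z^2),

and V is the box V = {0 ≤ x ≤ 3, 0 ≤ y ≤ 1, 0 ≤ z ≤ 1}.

By the divergence theorem,

    ∯_{∂V} F · n dS = ∭_V (∇ · F) dV.

Compute the divergence:
    ∇ · F = ∂F_x/∂x + ∂F_y/∂y + ∂F_z/∂z = 26x + 26y + 26z.

V is a rectangular box, so dV = dx dy dz with 0 ≤ x ≤ 3, 0 ≤ y ≤ 1, 0 ≤ z ≤ 1.

Integrate (26x + 26y + 26z) over V as an iterated integral:

    ∭_V (∇·F) dV = ∫_0^{3} ∫_0^{1} ∫_0^{1} (26x + 26y + 26z) dz dy dx.

Inner (z from 0 to 1): 26x + 26y + 13.
Middle (y from 0 to 1): 26x + 26.
Outer (x from 0 to 3): 195.

Therefore ∯_{∂V} F · n dS = 195.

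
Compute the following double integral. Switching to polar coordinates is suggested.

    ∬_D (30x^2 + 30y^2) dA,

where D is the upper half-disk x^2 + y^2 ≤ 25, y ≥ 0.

The region D is 0 ≤ r ≤ 5, 0 ≤ θ ≤ π in polar coordinates, where x = r cos(θ), y = r sin(θ), and dA = r dr dθ.

Under the substitution, the integrand becomes 30r^2, so

    ∬_D (30x^2 + 30y^2) dA = ∫_{0}^{π} ∫_{0}^{5} (30r^2) · r dr dθ.

Inner integral (in r): ∫_{0}^{5} (30r^2) · r dr = 9375/2.

Outer integral (in θ): ∫_{0}^{π} (9375/2) dθ = 9375π/2.

Therefore ∬_D (30x^2 + 30y^2) dA = 9375π/2.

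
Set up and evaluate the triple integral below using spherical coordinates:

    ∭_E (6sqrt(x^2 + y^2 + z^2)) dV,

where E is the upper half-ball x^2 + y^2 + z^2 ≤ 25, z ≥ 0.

In spherical coordinates, x = ρ sin(φ) cos(θ), y = ρ sin(φ) sin(θ), z = ρ cos(φ), and dV = ρ^2 sin(φ) dρ dφ dθ.

The integrand becomes 6ρ, so

    ∭_E (6sqrt(x^2 + y^2 + z^2)) dV = ∫_{0}^{2π} ∫_{0}^{π/2} ∫_{0}^{5} (6ρ) · ρ^2 sin(φ) dρ dφ dθ.

Inner (ρ): 1875sin(φ)/2.
Middle (φ): 1875/2.
Outer (θ): 1875π.

Therefore the triple integral equals 1875π.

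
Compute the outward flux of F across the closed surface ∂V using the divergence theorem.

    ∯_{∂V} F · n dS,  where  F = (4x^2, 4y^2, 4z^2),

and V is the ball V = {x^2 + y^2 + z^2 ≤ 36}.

By the divergence theorem,

    ∯_{∂V} F · n dS = ∭_V (∇ · F) dV.

Compute the divergence:
    ∇ · F = ∂F_x/∂x + ∂F_y/∂y + ∂F_z/∂z = 8x + 8y + 8z.

In spherical coordinates, x = ρ sin(φ) cos(θ), y = ρ sin(φ) sin(θ), z = ρ cos(φ), dV = ρ^2 sin(φ) dρ dφ dθ, with 0 ≤ ρ ≤ 6, 0 ≤ φ ≤ π, 0 ≤ θ ≤ 2π.

The integrand, after substitution and multiplying by the volume element, becomes (8ρ (sqrt(2)sin(φ)sin(θ + π/4) + cos(φ))) · ρ^2 sin(φ), so

    ∭_V (∇·F) dV = ∫_0^{2π} ∫_0^{π} ∫_0^{6} (8ρ (sqrt(2)sin(φ)sin(θ + π/4) + cos(φ))) · ρ^2 sin(φ) dρ dφ dθ.

Inner (ρ from 0 to 6): 2592(sqrt(2)sin(φ)sin(θ + π/4) + cos(φ))sin(φ).
Middle (φ from 0 to π): 1296sqrt(2)π sin(θ + π/4).
Outer (θ from 0 to 2π): 0.

Therefore ∯_{∂V} F · n dS = 0.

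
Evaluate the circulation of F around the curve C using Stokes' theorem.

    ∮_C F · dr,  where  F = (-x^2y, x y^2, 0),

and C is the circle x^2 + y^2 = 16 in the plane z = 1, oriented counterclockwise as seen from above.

Let S be the flat disk x^2 + y^2 ≤ 16 in the plane z = 1, with upward unit normal n̂ = ẑ. By Stokes' theorem,

    ∮_C F · dr = ∬_S (∇ × F) · n̂ dS = ∬_D (curl F)_z dA,

where D is the disk x^2 + y^2 ≤ 16.

Compute the curl of F = (-x^2y, x y^2, 0):
    (∇ × F)_x = ∂F_z/∂y - ∂F_y/∂z = 0,
    (∇ × F)_y = ∂F_x/∂z - ∂F_z/∂x = 0,
    (∇ × F)_z = ∂F_y/∂x - ∂F_x/∂y = x^2 + y^2.

On z = 1, (curl F)_z = x^2 + y^2.

Convert to polar (x = r cos θ, y = r sin θ, dA = r dr dθ); the integrand becomes r^2, so

    ∬_D (curl F)_z dA = ∫_0^{2π} ∫_0^{4} (r^2) · r dr dθ.

Inner (r from 0 to 4): 64.
Outer (θ from 0 to 2π): 128π.

Therefore ∮_C F · dr = 128π.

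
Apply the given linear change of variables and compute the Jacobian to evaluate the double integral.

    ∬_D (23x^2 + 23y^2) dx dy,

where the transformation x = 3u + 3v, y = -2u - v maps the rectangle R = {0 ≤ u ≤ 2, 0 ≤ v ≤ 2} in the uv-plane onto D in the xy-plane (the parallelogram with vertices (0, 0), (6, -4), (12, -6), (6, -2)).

Compute the Jacobian determinant of (x, y) with respect to (u, v):

    ∂(x,y)/∂(u,v) = | 3  3 | = (3)(-1) - (3)(-2) = 3.
                   | -2  -1 |

Its absolute value is |J| = 3 (the area scaling factor).

Substituting x = 3u + 3v, y = -2u - v into the integrand,

    23x^2 + 23y^2 → 299u^2 + 506u v + 230v^2,

so the integral becomes

    ∬_R (299u^2 + 506u v + 230v^2) · |J| du dv = ∫_0^2 ∫_0^2 (897u^2 + 1518u v + 690v^2) dv du.

Inner (v): 1794u^2 + 3036u + 1840.
Outer (u): 14536.

Therefore ∬_D (23x^2 + 23y^2) dx dy = 14536.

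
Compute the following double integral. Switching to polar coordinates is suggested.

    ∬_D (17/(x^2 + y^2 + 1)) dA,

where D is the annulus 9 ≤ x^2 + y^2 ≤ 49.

The region D is 3 ≤ r ≤ 7, 0 ≤ θ ≤ 2π in polar coordinates, where x = r cos(θ), y = r sin(θ), and dA = r dr dθ.

Under the substitution, the integrand becomes 17/(r^2 + 1), so

    ∬_D (17/(x^2 + y^2 + 1)) dA = ∫_{0}^{2π} ∫_{3}^{7} (17/(r^2 + 1)) · r dr dθ.

Inner integral (in r): ∫_{3}^{7} (17/(r^2 + 1)) · r dr = 17log(5)/2.

Outer integral (in θ): ∫_{0}^{2π} (17log(5)/2) dθ = 17π log(5).

Therefore ∬_D (17/(x^2 + y^2 + 1)) dA = 17π log(5).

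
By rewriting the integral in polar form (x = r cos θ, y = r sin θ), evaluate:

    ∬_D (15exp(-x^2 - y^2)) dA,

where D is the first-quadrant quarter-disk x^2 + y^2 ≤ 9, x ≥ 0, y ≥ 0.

The region D is 0 ≤ r ≤ 3, 0 ≤ θ ≤ π/2 in polar coordinates, where x = r cos(θ), y = r sin(θ), and dA = r dr dθ.

Under the substitution, the integrand becomes 15exp(-r^2), so

    ∬_D (15exp(-x^2 - y^2)) dA = ∫_{0}^{π/2} ∫_{0}^{3} (15exp(-r^2)) · r dr dθ.

Inner integral (in r): ∫_{0}^{3} (15exp(-r^2)) · r dr = 15/2 - 15exp(-9)/2.

Outer integral (in θ): ∫_{0}^{π/2} (15/2 - 15exp(-9)/2) dθ = -15π (1 - exp(9))exp(-9)/4.

Therefore ∬_D (15exp(-x^2 - y^2)) dA = -15π (1 - exp(9))exp(-9)/4.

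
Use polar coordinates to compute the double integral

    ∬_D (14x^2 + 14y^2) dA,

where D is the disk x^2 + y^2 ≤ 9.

The region D is 0 ≤ r ≤ 3, 0 ≤ θ ≤ 2π in polar coordinates, where x = r cos(θ), y = r sin(θ), and dA = r dr dθ.

Under the substitution, the integrand becomes 14r^2, so

    ∬_D (14x^2 + 14y^2) dA = ∫_{0}^{2π} ∫_{0}^{3} (14r^2) · r dr dθ.

Inner integral (in r): ∫_{0}^{3} (14r^2) · r dr = 567/2.

Outer integral (in θ): ∫_{0}^{2π} (567/2) dθ = 567π.

Therefore ∬_D (14x^2 + 14y^2) dA = 567π.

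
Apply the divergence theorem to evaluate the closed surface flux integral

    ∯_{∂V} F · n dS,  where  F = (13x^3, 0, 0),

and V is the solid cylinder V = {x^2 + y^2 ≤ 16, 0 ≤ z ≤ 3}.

By the divergence theorem,

    ∯_{∂V} F · n dS = ∭_V (∇ · F) dV.

Compute the divergence:
    ∇ · F = ∂F_x/∂x + ∂F_y/∂y + ∂F_z/∂z = 39x^2 + 0 + 0 = 39x^2.

In cylindrical coordinates, x = r cos(θ), y = r sin(θ), z = z, dV = r dr dθ dz, with 0 ≤ r ≤ 4, 0 ≤ θ ≤ 2π, 0 ≤ z ≤ 3.

The integrand, after substitution and multiplying by the volume element, becomes (39r^2cos(θ)^2) · r, so

    ∭_V (∇·F) dV = ∫_0^{2π} ∫_0^{4} ∫_0^{3} (39r^2cos(θ)^2) · r dz dr dθ.

Inner (z from 0 to 3): 117r^3cos(θ)^2.
Middle (r from 0 to 4): 7488cos(θ)^2.
Outer (θ from 0 to 2π): 7488π.

Therefore ∯_{∂V} F · n dS = 7488π.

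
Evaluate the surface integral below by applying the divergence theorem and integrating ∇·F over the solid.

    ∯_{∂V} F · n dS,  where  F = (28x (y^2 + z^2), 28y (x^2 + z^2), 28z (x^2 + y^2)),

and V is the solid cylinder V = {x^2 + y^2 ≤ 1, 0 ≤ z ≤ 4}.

By the divergence theorem,

    ∯_{∂V} F · n dS = ∭_V (∇ · F) dV.

Compute the divergence:
    ∇ · F = ∂F_x/∂x + ∂F_y/∂y + ∂F_z/∂z = 28y^2 + 28z^2 + 28x^2 + 28z^2 + 28x^2 + 28y^2 = 56x^2 + 56y^2 + 56z^2.

In cylindrical coordinates, x = r cos(θ), y = r sin(θ), z = z, dV = r dr dθ dz, with 0 ≤ r ≤ 1, 0 ≤ θ ≤ 2π, 0 ≤ z ≤ 4.

The integrand, after substitution and multiplying by the volume element, becomes (56r^2 + 56z^2) · r, so

    ∭_V (∇·F) dV = ∫_0^{2π} ∫_0^{1} ∫_0^{4} (56r^2 + 56z^2) · r dz dr dθ.

Inner (z from 0 to 4): 224r (r^2 + 16/3).
Middle (r from 0 to 1): 1960/3.
Outer (θ from 0 to 2π): 3920π/3.

Therefore ∯_{∂V} F · n dS = 3920π/3.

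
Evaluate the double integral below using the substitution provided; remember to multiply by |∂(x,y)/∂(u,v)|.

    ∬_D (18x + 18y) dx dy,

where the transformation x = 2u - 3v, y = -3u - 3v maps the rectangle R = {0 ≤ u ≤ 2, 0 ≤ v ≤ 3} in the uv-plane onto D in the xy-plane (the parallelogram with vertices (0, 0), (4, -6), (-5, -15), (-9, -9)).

Compute the Jacobian determinant of (x, y) with respect to (u, v):

    ∂(x,y)/∂(u,v) = | 2  -3 | = (2)(-3) - (-3)(-3) = -15.
                   | -3  -3 |

Its absolute value is |J| = 15 (the area scaling factor).

Substituting x = 2u - 3v, y = -3u - 3v into the integrand,

    18x + 18y → -18u - 108v,

so the integral becomes

    ∬_R (-18u - 108v) · |J| du dv = ∫_0^2 ∫_0^3 (-270u - 1620v) dv du.

Inner (v): -810u - 7290.
Outer (u): -16200.

Therefore ∬_D (18x + 18y) dx dy = -16200.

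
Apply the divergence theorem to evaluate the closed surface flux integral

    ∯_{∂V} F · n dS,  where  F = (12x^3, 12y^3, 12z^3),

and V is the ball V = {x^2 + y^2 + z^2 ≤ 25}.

By the divergence theorem,

    ∯_{∂V} F · n dS = ∭_V (∇ · F) dV.

Compute the divergence:
    ∇ · F = ∂F_x/∂x + ∂F_y/∂y + ∂F_z/∂z = 36x^2 + 36y^2 + 36z^2.

In spherical coordinates, x = ρ sin(φ) cos(θ), y = ρ sin(φ) sin(θ), z = ρ cos(φ), dV = ρ^2 sin(φ) dρ dφ dθ, with 0 ≤ ρ ≤ 5, 0 ≤ φ ≤ π, 0 ≤ θ ≤ 2π.

The integrand, after substitution and multiplying by the volume element, becomes (36ρ^2) · ρ^2 sin(φ), so

    ∭_V (∇·F) dV = ∫_0^{2π} ∫_0^{π} ∫_0^{5} (36ρ^2) · ρ^2 sin(φ) dρ dφ dθ.

Inner (ρ from 0 to 5): 22500sin(φ).
Middle (φ from 0 to π): 45000.
Outer (θ from 0 to 2π): 90000π.

Therefore ∯_{∂V} F · n dS = 90000π.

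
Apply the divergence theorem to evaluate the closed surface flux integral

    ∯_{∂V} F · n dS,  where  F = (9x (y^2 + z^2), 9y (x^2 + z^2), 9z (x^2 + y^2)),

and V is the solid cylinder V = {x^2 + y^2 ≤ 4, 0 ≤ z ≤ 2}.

By the divergence theorem,

    ∯_{∂V} F · n dS = ∭_V (∇ · F) dV.

Compute the divergence:
    ∇ · F = ∂F_x/∂x + ∂F_y/∂y + ∂F_z/∂z = 9y^2 + 9z^2 + 9x^2 + 9z^2 + 9x^2 + 9y^2 = 18x^2 + 18y^2 + 18z^2.

In cylindrical coordinates, x = r cos(θ), y = r sin(θ), z = z, dV = r dr dθ dz, with 0 ≤ r ≤ 2, 0 ≤ θ ≤ 2π, 0 ≤ z ≤ 2.

The integrand, after substitution and multiplying by the volume element, becomes (18r^2 + 18z^2) · r, so

    ∭_V (∇·F) dV = ∫_0^{2π} ∫_0^{2} ∫_0^{2} (18r^2 + 18z^2) · r dz dr dθ.

Inner (z from 0 to 2): 36r^3 + 48r.
Middle (r from 0 to 2): 240.
Outer (θ from 0 to 2π): 480π.

Therefore ∯_{∂V} F · n dS = 480π.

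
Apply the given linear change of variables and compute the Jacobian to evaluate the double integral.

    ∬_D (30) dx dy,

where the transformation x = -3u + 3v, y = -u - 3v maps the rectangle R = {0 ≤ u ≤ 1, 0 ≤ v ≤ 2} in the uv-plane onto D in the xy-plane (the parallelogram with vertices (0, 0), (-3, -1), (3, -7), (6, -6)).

Compute the Jacobian determinant of (x, y) with respect to (u, v):

    ∂(x,y)/∂(u,v) = | -3  3 | = (-3)(-3) - (3)(-1) = 12.
                   | -1  -3 |

Its absolute value is |J| = 12 (the area scaling factor).

Substituting x = -3u + 3v, y = -u - 3v into the integrand,

    30 → 30,

so the integral becomes

    ∬_R (30) · |J| du dv = ∫_0^1 ∫_0^2 (360) dv du.

Inner (v): 720.
Outer (u): 720.

Therefore ∬_D (30) dx dy = 720.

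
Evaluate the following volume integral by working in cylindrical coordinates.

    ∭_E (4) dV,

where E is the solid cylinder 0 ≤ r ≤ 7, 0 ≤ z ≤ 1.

In cylindrical coordinates, x = r cos(θ), y = r sin(θ), z = z, and dV = r dr dθ dz.

The integrand becomes 4, so

    ∭_E (4) dV = ∫_{0}^{2π} ∫_{0}^{7} ∫_{0}^{1} (4) · r dz dr dθ.

Inner (z): 4r.
Middle (r from 0 to 7): 98.
Outer (θ): 196π.

Therefore the triple integral equals 196π.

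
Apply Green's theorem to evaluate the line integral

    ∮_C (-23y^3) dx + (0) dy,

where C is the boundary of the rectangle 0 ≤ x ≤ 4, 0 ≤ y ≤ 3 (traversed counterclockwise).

Green's theorem converts the closed line integral into a double integral over the enclosed region D:

    ∮_C P dx + Q dy = ∬_D (∂Q/∂x - ∂P/∂y) dA.

Here P = -23y^3, Q = 0, so

    ∂Q/∂x = 0,    ∂P/∂y = -69y^2,
    ∂Q/∂x - ∂P/∂y = 69y^2.

D is the region 0 ≤ x ≤ 4, 0 ≤ y ≤ 3. Evaluating the double integral:

    ∬_D (69y^2) dA = ∫_0^{4} ∫_0^{3} (69y^2) dy dx.

Inner (y from 0 to 3): 621.
Outer (x from 0 to 4): 2484.

Therefore ∮_C P dx + Q dy = 2484.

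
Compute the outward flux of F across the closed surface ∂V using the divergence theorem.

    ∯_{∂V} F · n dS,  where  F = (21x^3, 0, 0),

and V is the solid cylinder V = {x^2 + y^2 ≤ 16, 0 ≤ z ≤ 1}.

By the divergence theorem,

    ∯_{∂V} F · n dS = ∭_V (∇ · F) dV.

Compute the divergence:
    ∇ · F = ∂F_x/∂x + ∂F_y/∂y + ∂F_z/∂z = 63x^2 + 0 + 0 = 63x^2.

In cylindrical coordinates, x = r cos(θ), y = r sin(θ), z = z, dV = r dr dθ dz, with 0 ≤ r ≤ 4, 0 ≤ θ ≤ 2π, 0 ≤ z ≤ 1.

The integrand, after substitution and multiplying by the volume element, becomes (63r^2cos(θ)^2) · r, so

    ∭_V (∇·F) dV = ∫_0^{2π} ∫_0^{4} ∫_0^{1} (63r^2cos(θ)^2) · r dz dr dθ.

Inner (z from 0 to 1): 63r^3cos(θ)^2.
Middle (r from 0 to 4): 4032cos(θ)^2.
Outer (θ from 0 to 2π): 4032π.

Therefore ∯_{∂V} F · n dS = 4032π.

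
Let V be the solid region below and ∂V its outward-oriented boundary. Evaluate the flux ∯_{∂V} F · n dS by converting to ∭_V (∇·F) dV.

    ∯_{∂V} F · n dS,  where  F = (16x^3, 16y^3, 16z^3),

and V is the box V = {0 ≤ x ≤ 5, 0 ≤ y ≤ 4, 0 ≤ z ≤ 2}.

By the divergence theorem,

    ∯_{∂V} F · n dS = ∭_V (∇ · F) dV.

Compute the divergence:
    ∇ · F = ∂F_x/∂x + ∂F_y/∂y + ∂F_z/∂z = 48x^2 + 48y^2 + 48z^2.

V is a rectangular box, so dV = dx dy dz with 0 ≤ x ≤ 5, 0 ≤ y ≤ 4, 0 ≤ z ≤ 2.

Integrate (48x^2 + 48y^2 + 48z^2) over V as an iterated integral:

    ∭_V (∇·F) dV = ∫_0^{5} ∫_0^{4} ∫_0^{2} (48x^2 + 48y^2 + 48z^2) dz dy dx.

Inner (z from 0 to 2): 96x^2 + 96y^2 + 128.
Middle (y from 0 to 4): 384x^2 + 2560.
Outer (x from 0 to 5): 28800.

Therefore ∯_{∂V} F · n dS = 28800.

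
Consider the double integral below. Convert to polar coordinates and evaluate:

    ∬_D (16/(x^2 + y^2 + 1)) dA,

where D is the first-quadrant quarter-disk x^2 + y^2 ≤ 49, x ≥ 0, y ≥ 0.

The region D is 0 ≤ r ≤ 7, 0 ≤ θ ≤ π/2 in polar coordinates, where x = r cos(θ), y = r sin(θ), and dA = r dr dθ.

Under the substitution, the integrand becomes 16/(r^2 + 1), so

    ∬_D (16/(x^2 + y^2 + 1)) dA = ∫_{0}^{π/2} ∫_{0}^{7} (16/(r^2 + 1)) · r dr dθ.

Inner integral (in r): ∫_{0}^{7} (16/(r^2 + 1)) · r dr = log(39062500000000).

Outer integral (in θ): ∫_{0}^{π/2} (log(39062500000000)) dθ = 4π log(50).

Therefore ∬_D (16/(x^2 + y^2 + 1)) dA = 4π log(50).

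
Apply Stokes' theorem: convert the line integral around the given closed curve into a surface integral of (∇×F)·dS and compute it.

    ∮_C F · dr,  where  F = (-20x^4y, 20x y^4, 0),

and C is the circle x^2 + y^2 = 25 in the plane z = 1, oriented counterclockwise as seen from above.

Let S be the flat disk x^2 + y^2 ≤ 25 in the plane z = 1, with upward unit normal n̂ = ẑ. By Stokes' theorem,

    ∮_C F · dr = ∬_S (∇ × F) · n̂ dS = ∬_D (curl F)_z dA,

where D is the disk x^2 + y^2 ≤ 25.

Compute the curl of F = (-20x^4y, 20x y^4, 0):
    (∇ × F)_x = ∂F_z/∂y - ∂F_y/∂z = 0,
    (∇ × F)_y = ∂F_x/∂z - ∂F_z/∂x = 0,
    (∇ × F)_z = ∂F_y/∂x - ∂F_x/∂y = 20x^4 + 20y^4.

On z = 1, (curl F)_z = 20x^4 + 20y^4.

Convert to polar (x = r cos θ, y = r sin θ, dA = r dr dθ); the integrand becomes 20r^4(sin(θ)^4 + cos(θ)^4), so

    ∬_D (curl F)_z dA = ∫_0^{2π} ∫_0^{5} (20r^4(sin(θ)^4 + cos(θ)^4)) · r dr dθ.

Inner (r from 0 to 5): 156250sin(θ)^4/3 + 156250cos(θ)^4/3.
Outer (θ from 0 to 2π): 78125π.

Therefore ∮_C F · dr = 78125π.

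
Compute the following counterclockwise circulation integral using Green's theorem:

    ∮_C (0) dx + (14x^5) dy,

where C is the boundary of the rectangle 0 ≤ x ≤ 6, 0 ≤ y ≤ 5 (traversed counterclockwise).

Green's theorem converts the closed line integral into a double integral over the enclosed region D:

    ∮_C P dx + Q dy = ∬_D (∂Q/∂x - ∂P/∂y) dA.

Here P = 0, Q = 14x^5, so

    ∂Q/∂x = 70x^4,    ∂P/∂y = 0,
    ∂Q/∂x - ∂P/∂y = 70x^4.

D is the region 0 ≤ x ≤ 6, 0 ≤ y ≤ 5. Evaluating the double integral:

    ∬_D (70x^4) dA = ∫_0^{6} ∫_0^{5} (70x^4) dy dx.

Inner (y from 0 to 5): 350x^4.
Outer (x from 0 to 6): 544320.

Therefore ∮_C P dx + Q dy = 544320.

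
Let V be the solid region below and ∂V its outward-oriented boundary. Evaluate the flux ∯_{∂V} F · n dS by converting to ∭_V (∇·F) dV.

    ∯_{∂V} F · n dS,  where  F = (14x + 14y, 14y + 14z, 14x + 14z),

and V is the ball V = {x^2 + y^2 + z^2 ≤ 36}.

By the divergence theorem,

    ∯_{∂V} F · n dS = ∭_V (∇ · F) dV.

Compute the divergence:
    ∇ · F = ∂F_x/∂x + ∂F_y/∂y + ∂F_z/∂z = 14 + 14 + 14 = 42.

In spherical coordinates, x = ρ sin(φ) cos(θ), y = ρ sin(φ) sin(θ), z = ρ cos(φ), dV = ρ^2 sin(φ) dρ dφ dθ, with 0 ≤ ρ ≤ 6, 0 ≤ φ ≤ π, 0 ≤ θ ≤ 2π.

The integrand, after substitution and multiplying by the volume element, becomes (42) · ρ^2 sin(φ), so

    ∭_V (∇·F) dV = ∫_0^{2π} ∫_0^{π} ∫_0^{6} (42) · ρ^2 sin(φ) dρ dφ dθ.

Inner (ρ from 0 to 6): 3024sin(φ).
Middle (φ from 0 to π): 6048.
Outer (θ from 0 to 2π): 12096π.

Therefore ∯_{∂V} F · n dS = 12096π.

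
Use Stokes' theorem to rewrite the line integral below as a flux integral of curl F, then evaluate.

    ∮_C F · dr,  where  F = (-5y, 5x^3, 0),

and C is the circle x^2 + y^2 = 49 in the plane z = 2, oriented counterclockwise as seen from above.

Let S be the flat disk x^2 + y^2 ≤ 49 in the plane z = 2, with upward unit normal n̂ = ẑ. By Stokes' theorem,

    ∮_C F · dr = ∬_S (∇ × F) · n̂ dS = ∬_D (curl F)_z dA,

where D is the disk x^2 + y^2 ≤ 49.

Compute the curl of F = (-5y, 5x^3, 0):
    (∇ × F)_x = ∂F_z/∂y - ∂F_y/∂z = 0,
    (∇ × F)_y = ∂F_x/∂z - ∂F_z/∂x = 0,
    (∇ × F)_z = ∂F_y/∂x - ∂F_x/∂y = 15x^2 + 5.

On z = 2, (curl F)_z = 15x^2 + 5.

Convert to polar (x = r cos θ, y = r sin θ, dA = r dr dθ); the integrand becomes 15r^2cos(θ)^2 + 5, so

    ∬_D (curl F)_z dA = ∫_0^{2π} ∫_0^{7} (15r^2cos(θ)^2 + 5) · r dr dθ.

Inner (r from 0 to 7): 36015cos(θ)^2/4 + 245/2.
Outer (θ from 0 to 2π): 36995π/4.

Therefore ∮_C F · dr = 36995π/4.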